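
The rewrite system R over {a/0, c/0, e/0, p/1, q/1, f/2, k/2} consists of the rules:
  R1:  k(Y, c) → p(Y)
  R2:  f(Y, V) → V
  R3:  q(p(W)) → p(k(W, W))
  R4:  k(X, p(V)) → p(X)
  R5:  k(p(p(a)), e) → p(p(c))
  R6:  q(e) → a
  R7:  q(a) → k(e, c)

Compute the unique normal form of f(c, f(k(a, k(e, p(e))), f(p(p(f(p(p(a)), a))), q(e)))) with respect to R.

1. f(c, f(k(a, k(e, p(e))), f(p(p(f(p(p(a)), a))), q(e))))  →  f(k(a, k(e, p(e))), f(p(p(f(p(p(a)), a))), q(e)))   [R2 at ε]
2. f(k(a, k(e, p(e))), f(p(p(f(p(p(a)), a))), q(e)))  →  f(p(p(f(p(p(a)), a))), q(e))   [R2 at ε]
3. f(p(p(f(p(p(a)), a))), q(e))  →  q(e)   [R2 at ε]
4. q(e)  →  a   [R6 at ε]

a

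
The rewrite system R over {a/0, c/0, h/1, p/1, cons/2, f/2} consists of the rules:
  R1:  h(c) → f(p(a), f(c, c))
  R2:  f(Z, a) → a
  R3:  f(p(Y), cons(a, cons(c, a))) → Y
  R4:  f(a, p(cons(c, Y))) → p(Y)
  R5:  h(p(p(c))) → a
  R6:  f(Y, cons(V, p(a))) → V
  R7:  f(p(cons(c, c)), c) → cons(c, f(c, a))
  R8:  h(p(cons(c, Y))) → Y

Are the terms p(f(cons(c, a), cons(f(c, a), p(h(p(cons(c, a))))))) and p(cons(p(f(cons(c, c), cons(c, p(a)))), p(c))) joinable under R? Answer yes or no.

no — NF(t₁) = p(a), NF(t₂) = p(cons(p(c), p(c)))

Reduce t₁ = p(f(cons(c, a), cons(f(c, a), p(h(p(cons(c, a))))))):
1. p(f(cons(c, a), cons(f(c, a), p(h(p(cons(c, a)))))))  →  p(f(cons(c, a), cons(a, p(h(p(cons(c, a)))))))   [R2 at 1.2.1]
2. p(f(cons(c, a), cons(a, p(h(p(cons(c, a)))))))  →  p(f(cons(c, a), cons(a, p(a))))   [R8 at 1.2.2.1]
3. p(f(cons(c, a), cons(a, p(a))))  →  p(a)   [R6 at 1]

Reduce t₂ = p(cons(p(f(cons(c, c), cons(c, p(a)))), p(c))):
1. p(cons(p(f(cons(c, c), cons(c, p(a)))), p(c)))  →  p(cons(p(c), p(c)))   [R6 at 1.1.1]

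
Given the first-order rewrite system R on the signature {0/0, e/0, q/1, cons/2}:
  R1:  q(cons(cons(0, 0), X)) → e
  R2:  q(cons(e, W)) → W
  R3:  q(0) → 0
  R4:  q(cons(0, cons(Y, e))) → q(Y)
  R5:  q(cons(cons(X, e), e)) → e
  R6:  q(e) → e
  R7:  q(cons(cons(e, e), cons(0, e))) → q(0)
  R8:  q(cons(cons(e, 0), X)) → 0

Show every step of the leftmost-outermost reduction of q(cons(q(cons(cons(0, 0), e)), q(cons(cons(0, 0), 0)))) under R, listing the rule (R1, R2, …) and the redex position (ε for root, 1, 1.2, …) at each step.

1. q(cons(q(cons(cons(0, 0), e)), q(cons(cons(0, 0), 0))))  →  q(cons(e, q(cons(cons(0, 0), 0))))   [R1 at 1.1]
2. q(cons(e, q(cons(cons(0, 0), 0))))  →  q(cons(cons(0, 0), 0))   [R2 at ε]
3. q(cons(cons(0, 0), 0))  →  e   [R1 at ε]

e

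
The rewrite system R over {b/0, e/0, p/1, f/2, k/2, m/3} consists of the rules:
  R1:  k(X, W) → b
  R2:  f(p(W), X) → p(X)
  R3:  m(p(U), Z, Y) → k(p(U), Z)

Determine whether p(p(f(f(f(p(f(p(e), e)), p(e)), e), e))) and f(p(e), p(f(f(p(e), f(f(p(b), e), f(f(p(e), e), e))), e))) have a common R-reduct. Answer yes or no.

Reduce t₁ = p(p(f(f(f(p(f(p(e), e)), p(e)), e), e))):
1. p(p(f(f(f(p(f(p(e), e)), p(e)), e), e)))  →  p(p(f(f(p(p(e)), e), e)))   [R2 at 1.1.1.1]
2. p(p(f(f(p(p(e)), e), e)))  →  p(p(f(p(e), e)))   [R2 at 1.1.1]
3. p(p(f(p(e), e)))  →  p(p(p(e)))   [R2 at 1.1]

Reduce t₂ = f(p(e), p(f(f(p(e), f(f(p(b), e), f(f(p(e), e), e))), e))):
1. f(p(e), p(f(f(p(e), f(f(p(b), e), f(f(p(e), e), e))), e)))  →  p(p(f(f(p(e), f(f(p(b), e), f(f(p(e), e), e))), e)))   [R2 at ε]
2. p(p(f(f(p(e), f(f(p(b), e), f(f(p(e), e), e))), e)))  →  p(p(f(p(f(f(p(b), e), f(f(p(e), e), e))), e)))   [R2 at 1.1.1]
3. p(p(f(p(f(f(p(b), e), f(f(p(e), e), e))), e)))  →  p(p(p(e)))   [R2 at 1.1]

yes — NF(t₁) = p(p(p(e))), NF(t₂) = p(p(p(e)))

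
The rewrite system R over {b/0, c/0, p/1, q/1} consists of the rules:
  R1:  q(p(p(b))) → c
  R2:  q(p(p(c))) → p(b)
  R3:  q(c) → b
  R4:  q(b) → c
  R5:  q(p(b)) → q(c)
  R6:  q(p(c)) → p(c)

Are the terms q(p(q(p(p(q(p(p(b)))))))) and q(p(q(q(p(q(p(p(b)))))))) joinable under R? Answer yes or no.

Reduce t₁ = q(p(q(p(p(q(p(p(b)))))))):
1. q(p(q(p(p(q(p(p(b))))))))  →  q(p(q(p(p(c)))))   [R1 at 1.1.1.1.1]
2. q(p(q(p(p(c)))))  →  q(p(p(b)))   [R2 at 1.1]
3. q(p(p(b)))  →  c   [R1 at ε]

Reduce t₂ = q(p(q(q(p(q(p(p(b)))))))):
1. q(p(q(q(p(q(p(p(b))))))))  →  q(p(q(q(p(c)))))   [R1 at 1.1.1.1.1]
2. q(p(q(q(p(c)))))  →  q(p(q(p(c))))   [R6 at 1.1.1]
3. q(p(q(p(c))))  →  q(p(p(c)))   [R6 at 1.1]
4. q(p(p(c)))  →  p(b)   [R2 at ε]

no — NF(t₁) = c, NF(t₂) = p(b)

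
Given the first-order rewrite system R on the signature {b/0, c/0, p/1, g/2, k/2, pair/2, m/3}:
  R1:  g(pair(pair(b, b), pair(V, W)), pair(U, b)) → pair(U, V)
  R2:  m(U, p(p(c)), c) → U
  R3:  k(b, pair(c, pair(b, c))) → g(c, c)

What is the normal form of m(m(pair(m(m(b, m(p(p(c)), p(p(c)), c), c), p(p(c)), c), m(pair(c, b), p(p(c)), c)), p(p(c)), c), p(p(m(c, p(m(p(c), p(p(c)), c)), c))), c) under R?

pair(b, pair(c, b))

1. m(m(pair(m(m(b, m(p(p(c)), p(p(c)), c), c), p(p(c)), c), m(pair(c, b), p(p(c)), c)), p(p(c)), c), p(p(m(c, p(m(p(c), p(p(c)), c)), c))), c)  →  m(pair(m(m(b, m(p(p(c)), p(p(c)), c), c), p(p(c)), c), m(pair(c, b), p(p(c)), c)), p(p(m(c, p(m(p(c), p(p(c)), c)), c))), c)   [R2 at 1]
2. m(pair(m(m(b, m(p(p(c)), p(p(c)), c), c), p(p(c)), c), m(pair(c, b), p(p(c)), c)), p(p(m(c, p(m(p(c), p(p(c)), c)), c))), c)  →  m(pair(m(b, m(p(p(c)), p(p(c)), c), c), m(pair(c, b), p(p(c)), c)), p(p(m(c, p(m(p(c), p(p(c)), c)), c))), c)   [R2 at 1.1]
3. m(pair(m(b, m(p(p(c)), p(p(c)), c), c), m(pair(c, b), p(p(c)), c)), p(p(m(c, p(m(p(c), p(p(c)), c)), c))), c)  →  m(pair(m(b, p(p(c)), c), m(pair(c, b), p(p(c)), c)), p(p(m(c, p(m(p(c), p(p(c)), c)), c))), c)   [R2 at 1.1.2]
4. m(pair(m(b, p(p(c)), c), m(pair(c, b), p(p(c)), c)), p(p(m(c, p(m(p(c), p(p(c)), c)), c))), c)  →  m(pair(b, m(pair(c, b), p(p(c)), c)), p(p(m(c, p(m(p(c), p(p(c)), c)), c))), c)   [R2 at 1.1]
5. m(pair(b, m(pair(c, b), p(p(c)), c)), p(p(m(c, p(m(p(c), p(p(c)), c)), c))), c)  →  m(pair(b, pair(c, b)), p(p(m(c, p(m(p(c), p(p(c)), c)), c))), c)   [R2 at 1.2]
6. m(pair(b, pair(c, b)), p(p(m(c, p(m(p(c), p(p(c)), c)), c))), c)  →  m(pair(b, pair(c, b)), p(p(m(c, p(p(c)), c))), c)   [R2 at 2.1.1.2.1]
7. m(pair(b, pair(c, b)), p(p(m(c, p(p(c)), c))), c)  →  m(pair(b, pair(c, b)), p(p(c)), c)   [R2 at 2.1.1]
8. m(pair(b, pair(c, b)), p(p(c)), c)  →  pair(b, pair(c, b))   [R2 at ε]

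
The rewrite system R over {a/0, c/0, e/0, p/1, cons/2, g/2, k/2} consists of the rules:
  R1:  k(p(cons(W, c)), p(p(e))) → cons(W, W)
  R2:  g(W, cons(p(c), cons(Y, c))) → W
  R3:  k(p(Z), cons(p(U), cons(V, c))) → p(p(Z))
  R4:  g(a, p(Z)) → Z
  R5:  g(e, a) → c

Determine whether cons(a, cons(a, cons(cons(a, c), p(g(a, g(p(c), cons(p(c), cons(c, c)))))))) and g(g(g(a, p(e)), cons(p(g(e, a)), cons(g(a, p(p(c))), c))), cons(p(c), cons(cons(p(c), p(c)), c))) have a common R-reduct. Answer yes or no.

no — NF(t₁) = cons(a, cons(a, cons(cons(a, c), p(c)))), NF(t₂) = e

Reduce t₁ = cons(a, cons(a, cons(cons(a, c), p(g(a, g(p(c), cons(p(c), cons(c, c)))))))):
1. cons(a, cons(a, cons(cons(a, c), p(g(a, g(p(c), cons(p(c), cons(c, c))))))))  →  cons(a, cons(a, cons(cons(a, c), p(g(a, p(c))))))   [R2 at 2.2.2.1.2]
2. cons(a, cons(a, cons(cons(a, c), p(g(a, p(c))))))  →  cons(a, cons(a, cons(cons(a, c), p(c))))   [R4 at 2.2.2.1]

Reduce t₂ = g(g(g(a, p(e)), cons(p(g(e, a)), cons(g(a, p(p(c))), c))), cons(p(c), cons(cons(p(c), p(c)), c))):
1. g(g(g(a, p(e)), cons(p(g(e, a)), cons(g(a, p(p(c))), c))), cons(p(c), cons(cons(p(c), p(c)), c)))  →  g(g(a, p(e)), cons(p(g(e, a)), cons(g(a, p(p(c))), c)))   [R2 at ε]
2. g(g(a, p(e)), cons(p(g(e, a)), cons(g(a, p(p(c))), c)))  →  g(e, cons(p(g(e, a)), cons(g(a, p(p(c))), c)))   [R4 at 1]
3. g(e, cons(p(g(e, a)), cons(g(a, p(p(c))), c)))  →  g(e, cons(p(c), cons(g(a, p(p(c))), c)))   [R5 at 2.1.1]
4. g(e, cons(p(c), cons(g(a, p(p(c))), c)))  →  e   [R2 at ε]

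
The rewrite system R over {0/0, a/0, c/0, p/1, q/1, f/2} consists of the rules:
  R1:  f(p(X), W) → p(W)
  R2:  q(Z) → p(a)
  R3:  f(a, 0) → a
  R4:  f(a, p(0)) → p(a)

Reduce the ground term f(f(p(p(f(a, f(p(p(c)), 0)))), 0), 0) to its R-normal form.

1. f(f(p(p(f(a, f(p(p(c)), 0)))), 0), 0)  →  f(p(0), 0)   [R1 at 1]
2. f(p(0), 0)  →  p(0)   [R1 at ε]

p(0)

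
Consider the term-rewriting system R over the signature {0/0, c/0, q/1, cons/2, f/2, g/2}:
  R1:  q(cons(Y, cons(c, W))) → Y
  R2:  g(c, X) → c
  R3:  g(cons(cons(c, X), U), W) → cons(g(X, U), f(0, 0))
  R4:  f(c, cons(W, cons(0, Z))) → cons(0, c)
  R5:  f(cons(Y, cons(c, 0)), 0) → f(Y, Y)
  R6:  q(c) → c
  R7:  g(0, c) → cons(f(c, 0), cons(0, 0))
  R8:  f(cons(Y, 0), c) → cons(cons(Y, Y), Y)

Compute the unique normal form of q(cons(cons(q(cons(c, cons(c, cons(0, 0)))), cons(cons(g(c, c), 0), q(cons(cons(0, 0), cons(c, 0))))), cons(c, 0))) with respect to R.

cons(c, cons(cons(c, 0), cons(0, 0)))

1. q(cons(cons(q(cons(c, cons(c, cons(0, 0)))), cons(cons(g(c, c), 0), q(cons(cons(0, 0), cons(c, 0))))), cons(c, 0)))  →  cons(q(cons(c, cons(c, cons(0, 0)))), cons(cons(g(c, c), 0), q(cons(cons(0, 0), cons(c, 0)))))   [R1 at ε]
2. cons(q(cons(c, cons(c, cons(0, 0)))), cons(cons(g(c, c), 0), q(cons(cons(0, 0), cons(c, 0)))))  →  cons(c, cons(cons(g(c, c), 0), q(cons(cons(0, 0), cons(c, 0)))))   [R1 at 1]
3. cons(c, cons(cons(g(c, c), 0), q(cons(cons(0, 0), cons(c, 0)))))  →  cons(c, cons(cons(c, 0), q(cons(cons(0, 0), cons(c, 0)))))   [R2 at 2.1.1]
4. cons(c, cons(cons(c, 0), q(cons(cons(0, 0), cons(c, 0)))))  →  cons(c, cons(cons(c, 0), cons(0, 0)))   [R1 at 2.2]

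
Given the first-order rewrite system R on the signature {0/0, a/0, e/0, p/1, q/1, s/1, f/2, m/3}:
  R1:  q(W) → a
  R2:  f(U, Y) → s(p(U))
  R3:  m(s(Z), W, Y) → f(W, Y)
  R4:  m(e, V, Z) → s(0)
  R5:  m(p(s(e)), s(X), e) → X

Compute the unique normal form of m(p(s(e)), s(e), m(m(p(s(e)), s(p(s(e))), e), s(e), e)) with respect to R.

1. m(p(s(e)), s(e), m(m(p(s(e)), s(p(s(e))), e), s(e), e))  →  m(p(s(e)), s(e), m(p(s(e)), s(e), e))   [R5 at 3.1]
2. m(p(s(e)), s(e), m(p(s(e)), s(e), e))  →  m(p(s(e)), s(e), e)   [R5 at 3]
3. m(p(s(e)), s(e), e)  →  e   [R5 at ε]

e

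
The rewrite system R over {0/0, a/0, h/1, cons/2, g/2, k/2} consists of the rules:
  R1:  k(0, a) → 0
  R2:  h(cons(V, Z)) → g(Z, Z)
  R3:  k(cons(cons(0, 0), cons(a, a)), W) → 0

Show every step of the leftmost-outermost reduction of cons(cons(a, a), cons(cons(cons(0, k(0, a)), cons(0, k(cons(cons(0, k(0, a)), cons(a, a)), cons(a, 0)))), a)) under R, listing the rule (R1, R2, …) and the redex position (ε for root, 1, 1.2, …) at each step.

cons(cons(a, a), cons(cons(cons(0, 0), cons(0, 0)), a))

1. cons(cons(a, a), cons(cons(cons(0, k(0, a)), cons(0, k(cons(cons(0, k(0, a)), cons(a, a)), cons(a, 0)))), a))  →  cons(cons(a, a), cons(cons(cons(0, 0), cons(0, k(cons(cons(0, k(0, a)), cons(a, a)), cons(a, 0)))), a))   [R1 at 2.1.1.2]
2. cons(cons(a, a), cons(cons(cons(0, 0), cons(0, k(cons(cons(0, k(0, a)), cons(a, a)), cons(a, 0)))), a))  →  cons(cons(a, a), cons(cons(cons(0, 0), cons(0, k(cons(cons(0, 0), cons(a, a)), cons(a, 0)))), a))   [R1 at 2.1.2.2.1.1.2]
3. cons(cons(a, a), cons(cons(cons(0, 0), cons(0, k(cons(cons(0, 0), cons(a, a)), cons(a, 0)))), a))  →  cons(cons(a, a), cons(cons(cons(0, 0), cons(0, 0)), a))   [R3 at 2.1.2.2]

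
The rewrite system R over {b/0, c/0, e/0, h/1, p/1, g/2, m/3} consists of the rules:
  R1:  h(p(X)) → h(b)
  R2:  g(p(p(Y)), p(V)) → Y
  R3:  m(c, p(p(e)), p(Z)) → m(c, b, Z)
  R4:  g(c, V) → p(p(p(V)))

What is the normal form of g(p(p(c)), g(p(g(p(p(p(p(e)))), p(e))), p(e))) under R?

c

1. g(p(p(c)), g(p(g(p(p(p(p(e)))), p(e))), p(e)))  →  g(p(p(c)), g(p(p(p(e))), p(e)))   [R2 at 2.1.1]
2. g(p(p(c)), g(p(p(p(e))), p(e)))  →  g(p(p(c)), p(e))   [R2 at 2]
3. g(p(p(c)), p(e))  →  c   [R2 at ε]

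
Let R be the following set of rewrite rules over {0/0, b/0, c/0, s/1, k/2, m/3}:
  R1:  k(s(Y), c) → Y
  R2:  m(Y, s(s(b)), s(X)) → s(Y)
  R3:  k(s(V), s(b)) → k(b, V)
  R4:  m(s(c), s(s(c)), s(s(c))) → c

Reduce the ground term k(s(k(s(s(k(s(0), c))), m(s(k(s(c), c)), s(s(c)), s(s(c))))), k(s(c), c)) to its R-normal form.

1. k(s(k(s(s(k(s(0), c))), m(s(k(s(c), c)), s(s(c)), s(s(c))))), k(s(c), c))  →  k(s(k(s(s(0)), m(s(k(s(c), c)), s(s(c)), s(s(c))))), k(s(c), c))   [R1 at 1.1.1.1.1]
2. k(s(k(s(s(0)), m(s(k(s(c), c)), s(s(c)), s(s(c))))), k(s(c), c))  →  k(s(k(s(s(0)), m(s(c), s(s(c)), s(s(c))))), k(s(c), c))   [R1 at 1.1.2.1.1]
3. k(s(k(s(s(0)), m(s(c), s(s(c)), s(s(c))))), k(s(c), c))  →  k(s(k(s(s(0)), c)), k(s(c), c))   [R4 at 1.1.2]
4. k(s(k(s(s(0)), c)), k(s(c), c))  →  k(s(s(0)), k(s(c), c))   [R1 at 1.1]
5. k(s(s(0)), k(s(c), c))  →  k(s(s(0)), c)   [R1 at 2]
6. k(s(s(0)), c)  →  s(0)   [R1 at ε]

s(0)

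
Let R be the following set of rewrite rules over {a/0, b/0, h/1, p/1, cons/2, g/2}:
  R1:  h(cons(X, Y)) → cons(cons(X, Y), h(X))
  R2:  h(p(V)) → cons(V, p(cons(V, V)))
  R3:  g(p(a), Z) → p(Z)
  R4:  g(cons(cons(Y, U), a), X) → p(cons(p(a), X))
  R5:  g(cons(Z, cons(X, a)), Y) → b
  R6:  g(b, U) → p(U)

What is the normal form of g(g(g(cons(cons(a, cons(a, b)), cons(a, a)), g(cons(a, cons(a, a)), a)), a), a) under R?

p(a)

1. g(g(g(cons(cons(a, cons(a, b)), cons(a, a)), g(cons(a, cons(a, a)), a)), a), a)  →  g(g(b, a), a)   [R5 at 1.1]
2. g(g(b, a), a)  →  g(p(a), a)   [R6 at 1]
3. g(p(a), a)  →  p(a)   [R3 at ε]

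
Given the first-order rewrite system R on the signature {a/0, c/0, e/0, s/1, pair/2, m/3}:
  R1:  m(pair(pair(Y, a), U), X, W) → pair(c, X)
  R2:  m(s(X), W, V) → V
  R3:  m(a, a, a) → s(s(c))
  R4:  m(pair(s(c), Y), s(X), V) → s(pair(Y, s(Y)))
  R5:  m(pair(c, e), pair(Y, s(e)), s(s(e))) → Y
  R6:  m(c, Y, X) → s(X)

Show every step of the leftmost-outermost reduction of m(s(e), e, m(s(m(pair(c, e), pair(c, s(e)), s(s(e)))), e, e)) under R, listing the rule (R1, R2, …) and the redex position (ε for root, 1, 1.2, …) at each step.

e

1. m(s(e), e, m(s(m(pair(c, e), pair(c, s(e)), s(s(e)))), e, e))  →  m(s(m(pair(c, e), pair(c, s(e)), s(s(e)))), e, e)   [R2 at ε]
2. m(s(m(pair(c, e), pair(c, s(e)), s(s(e)))), e, e)  →  e   [R2 at ε]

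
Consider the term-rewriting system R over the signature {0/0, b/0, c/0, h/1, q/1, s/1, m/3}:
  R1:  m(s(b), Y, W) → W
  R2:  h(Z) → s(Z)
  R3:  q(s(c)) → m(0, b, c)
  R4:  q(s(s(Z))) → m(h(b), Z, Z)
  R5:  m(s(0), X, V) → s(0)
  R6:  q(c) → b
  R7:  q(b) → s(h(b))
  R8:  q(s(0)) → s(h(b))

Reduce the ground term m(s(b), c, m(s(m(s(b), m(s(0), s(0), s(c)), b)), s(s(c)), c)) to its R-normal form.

1. m(s(b), c, m(s(m(s(b), m(s(0), s(0), s(c)), b)), s(s(c)), c))  →  m(s(m(s(b), m(s(0), s(0), s(c)), b)), s(s(c)), c)   [R1 at ε]
2. m(s(m(s(b), m(s(0), s(0), s(c)), b)), s(s(c)), c)  →  m(s(b), s(s(c)), c)   [R1 at 1.1]
3. m(s(b), s(s(c)), c)  →  c   [R1 at ε]

c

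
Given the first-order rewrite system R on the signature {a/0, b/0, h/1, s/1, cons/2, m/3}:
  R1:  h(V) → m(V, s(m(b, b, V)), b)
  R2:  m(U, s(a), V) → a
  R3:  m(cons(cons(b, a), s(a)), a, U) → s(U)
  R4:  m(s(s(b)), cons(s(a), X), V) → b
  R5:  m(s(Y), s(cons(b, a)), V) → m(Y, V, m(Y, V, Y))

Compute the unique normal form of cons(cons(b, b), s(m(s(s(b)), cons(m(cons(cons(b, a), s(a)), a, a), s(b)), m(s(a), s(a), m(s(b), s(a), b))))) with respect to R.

1. cons(cons(b, b), s(m(s(s(b)), cons(m(cons(cons(b, a), s(a)), a, a), s(b)), m(s(a), s(a), m(s(b), s(a), b)))))  →  cons(cons(b, b), s(m(s(s(b)), cons(s(a), s(b)), m(s(a), s(a), m(s(b), s(a), b)))))   [R3 at 2.1.2.1]
2. cons(cons(b, b), s(m(s(s(b)), cons(s(a), s(b)), m(s(a), s(a), m(s(b), s(a), b)))))  →  cons(cons(b, b), s(b))   [R4 at 2.1]

cons(cons(b, b), s(b))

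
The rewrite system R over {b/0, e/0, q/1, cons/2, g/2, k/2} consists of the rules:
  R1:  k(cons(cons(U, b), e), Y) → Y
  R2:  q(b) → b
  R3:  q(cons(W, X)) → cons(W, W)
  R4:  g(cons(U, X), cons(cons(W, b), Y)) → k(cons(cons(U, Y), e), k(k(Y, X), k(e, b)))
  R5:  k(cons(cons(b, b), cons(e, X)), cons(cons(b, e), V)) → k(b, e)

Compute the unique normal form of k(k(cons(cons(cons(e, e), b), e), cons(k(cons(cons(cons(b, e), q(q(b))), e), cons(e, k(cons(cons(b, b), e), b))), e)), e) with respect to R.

1. k(k(cons(cons(cons(e, e), b), e), cons(k(cons(cons(cons(b, e), q(q(b))), e), cons(e, k(cons(cons(b, b), e), b))), e)), e)  →  k(cons(k(cons(cons(cons(b, e), q(q(b))), e), cons(e, k(cons(cons(b, b), e), b))), e), e)   [R1 at 1]
2. k(cons(k(cons(cons(cons(b, e), q(q(b))), e), cons(e, k(cons(cons(b, b), e), b))), e), e)  →  k(cons(k(cons(cons(cons(b, e), q(b)), e), cons(e, k(cons(cons(b, b), e), b))), e), e)   [R2 at 1.1.1.1.2.1]
3. k(cons(k(cons(cons(cons(b, e), q(b)), e), cons(e, k(cons(cons(b, b), e), b))), e), e)  →  k(cons(k(cons(cons(cons(b, e), b), e), cons(e, k(cons(cons(b, b), e), b))), e), e)   [R2 at 1.1.1.1.2]
4. k(cons(k(cons(cons(cons(b, e), b), e), cons(e, k(cons(cons(b, b), e), b))), e), e)  →  k(cons(cons(e, k(cons(cons(b, b), e), b)), e), e)   [R1 at 1.1]
5. k(cons(cons(e, k(cons(cons(b, b), e), b)), e), e)  →  k(cons(cons(e, b), e), e)   [R1 at 1.1.2]
6. k(cons(cons(e, b), e), e)  →  e   [R1 at ε]

e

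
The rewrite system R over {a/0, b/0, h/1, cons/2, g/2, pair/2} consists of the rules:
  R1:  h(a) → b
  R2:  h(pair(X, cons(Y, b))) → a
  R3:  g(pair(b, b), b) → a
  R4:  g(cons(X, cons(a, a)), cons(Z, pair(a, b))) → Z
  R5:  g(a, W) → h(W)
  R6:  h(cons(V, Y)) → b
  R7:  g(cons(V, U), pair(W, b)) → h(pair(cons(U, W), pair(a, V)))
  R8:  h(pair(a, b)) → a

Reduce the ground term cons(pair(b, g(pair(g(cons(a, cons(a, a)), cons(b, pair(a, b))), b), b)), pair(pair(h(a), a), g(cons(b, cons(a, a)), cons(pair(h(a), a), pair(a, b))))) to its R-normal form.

cons(pair(b, a), pair(pair(b, a), pair(b, a)))

1. cons(pair(b, g(pair(g(cons(a, cons(a, a)), cons(b, pair(a, b))), b), b)), pair(pair(h(a), a), g(cons(b, cons(a, a)), cons(pair(h(a), a), pair(a, b)))))  →  cons(pair(b, g(pair(b, b), b)), pair(pair(h(a), a), g(cons(b, cons(a, a)), cons(pair(h(a), a), pair(a, b)))))   [R4 at 1.2.1.1]
2. cons(pair(b, g(pair(b, b), b)), pair(pair(h(a), a), g(cons(b, cons(a, a)), cons(pair(h(a), a), pair(a, b)))))  →  cons(pair(b, a), pair(pair(h(a), a), g(cons(b, cons(a, a)), cons(pair(h(a), a), pair(a, b)))))   [R3 at 1.2]
3. cons(pair(b, a), pair(pair(h(a), a), g(cons(b, cons(a, a)), cons(pair(h(a), a), pair(a, b)))))  →  cons(pair(b, a), pair(pair(b, a), g(cons(b, cons(a, a)), cons(pair(h(a), a), pair(a, b)))))   [R1 at 2.1.1]
4. cons(pair(b, a), pair(pair(b, a), g(cons(b, cons(a, a)), cons(pair(h(a), a), pair(a, b)))))  →  cons(pair(b, a), pair(pair(b, a), pair(h(a), a)))   [R4 at 2.2]
5. cons(pair(b, a), pair(pair(b, a), pair(h(a), a)))  →  cons(pair(b, a), pair(pair(b, a), pair(b, a)))   [R1 at 2.2.1]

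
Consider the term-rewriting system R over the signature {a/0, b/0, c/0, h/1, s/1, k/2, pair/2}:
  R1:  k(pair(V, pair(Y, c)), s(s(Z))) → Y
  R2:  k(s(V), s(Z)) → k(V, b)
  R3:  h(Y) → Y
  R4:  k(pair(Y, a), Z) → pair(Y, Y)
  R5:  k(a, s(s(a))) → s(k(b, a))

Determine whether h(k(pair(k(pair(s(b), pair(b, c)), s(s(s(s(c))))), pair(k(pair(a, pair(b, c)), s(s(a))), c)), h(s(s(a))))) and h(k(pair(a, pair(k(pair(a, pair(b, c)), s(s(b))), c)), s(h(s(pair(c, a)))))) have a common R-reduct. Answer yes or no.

yes — NF(t₁) = b, NF(t₂) = b

Reduce t₁ = h(k(pair(k(pair(s(b), pair(b, c)), s(s(s(s(c))))), pair(k(pair(a, pair(b, c)), s(s(a))), c)), h(s(s(a))))):
1. h(k(pair(k(pair(s(b), pair(b, c)), s(s(s(s(c))))), pair(k(pair(a, pair(b, c)), s(s(a))), c)), h(s(s(a)))))  →  k(pair(k(pair(s(b), pair(b, c)), s(s(s(s(c))))), pair(k(pair(a, pair(b, c)), s(s(a))), c)), h(s(s(a))))   [R3 at ε]
2. k(pair(k(pair(s(b), pair(b, c)), s(s(s(s(c))))), pair(k(pair(a, pair(b, c)), s(s(a))), c)), h(s(s(a))))  →  k(pair(b, pair(k(pair(a, pair(b, c)), s(s(a))), c)), h(s(s(a))))   [R1 at 1.1]
3. k(pair(b, pair(k(pair(a, pair(b, c)), s(s(a))), c)), h(s(s(a))))  →  k(pair(b, pair(b, c)), h(s(s(a))))   [R1 at 1.2.1]
4. k(pair(b, pair(b, c)), h(s(s(a))))  →  k(pair(b, pair(b, c)), s(s(a)))   [R3 at 2]
5. k(pair(b, pair(b, c)), s(s(a)))  →  b   [R1 at ε]

Reduce t₂ = h(k(pair(a, pair(k(pair(a, pair(b, c)), s(s(b))), c)), s(h(s(pair(c, a)))))):
1. h(k(pair(a, pair(k(pair(a, pair(b, c)), s(s(b))), c)), s(h(s(pair(c, a))))))  →  k(pair(a, pair(k(pair(a, pair(b, c)), s(s(b))), c)), s(h(s(pair(c, a)))))   [R3 at ε]
2. k(pair(a, pair(k(pair(a, pair(b, c)), s(s(b))), c)), s(h(s(pair(c, a)))))  →  k(pair(a, pair(b, c)), s(h(s(pair(c, a)))))   [R1 at 1.2.1]
3. k(pair(a, pair(b, c)), s(h(s(pair(c, a)))))  →  k(pair(a, pair(b, c)), s(s(pair(c, a))))   [R3 at 2.1]
4. k(pair(a, pair(b, c)), s(s(pair(c, a))))  →  b   [R1 at ε]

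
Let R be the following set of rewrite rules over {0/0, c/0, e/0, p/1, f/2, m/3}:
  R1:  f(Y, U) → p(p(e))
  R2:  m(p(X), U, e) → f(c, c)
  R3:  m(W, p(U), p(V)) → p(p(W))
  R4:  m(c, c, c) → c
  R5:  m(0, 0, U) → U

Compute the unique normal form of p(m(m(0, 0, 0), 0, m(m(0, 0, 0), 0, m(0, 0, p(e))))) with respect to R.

p(p(e))

1. p(m(m(0, 0, 0), 0, m(m(0, 0, 0), 0, m(0, 0, p(e)))))  →  p(m(0, 0, m(m(0, 0, 0), 0, m(0, 0, p(e)))))   [R5 at 1.1]
2. p(m(0, 0, m(m(0, 0, 0), 0, m(0, 0, p(e)))))  →  p(m(m(0, 0, 0), 0, m(0, 0, p(e))))   [R5 at 1]
3. p(m(m(0, 0, 0), 0, m(0, 0, p(e))))  →  p(m(0, 0, m(0, 0, p(e))))   [R5 at 1.1]
4. p(m(0, 0, m(0, 0, p(e))))  →  p(m(0, 0, p(e)))   [R5 at 1]
5. p(m(0, 0, p(e)))  →  p(p(e))   [R5 at 1]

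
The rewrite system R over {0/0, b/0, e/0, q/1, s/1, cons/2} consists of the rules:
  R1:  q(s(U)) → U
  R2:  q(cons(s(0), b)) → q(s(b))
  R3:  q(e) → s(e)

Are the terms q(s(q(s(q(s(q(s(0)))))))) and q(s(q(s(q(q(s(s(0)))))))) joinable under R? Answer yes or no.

yes — NF(t₁) = 0, NF(t₂) = 0

Reduce t₁ = q(s(q(s(q(s(q(s(0)))))))):
1. q(s(q(s(q(s(q(s(0))))))))  →  q(s(q(s(q(s(0))))))   [R1 at ε]
2. q(s(q(s(q(s(0))))))  →  q(s(q(s(0))))   [R1 at ε]
3. q(s(q(s(0))))  →  q(s(0))   [R1 at ε]
4. q(s(0))  →  0   [R1 at ε]

Reduce t₂ = q(s(q(s(q(q(s(s(0)))))))):
1. q(s(q(s(q(q(s(s(0))))))))  →  q(s(q(q(s(s(0))))))   [R1 at ε]
2. q(s(q(q(s(s(0))))))  →  q(q(s(s(0))))   [R1 at ε]
3. q(q(s(s(0))))  →  q(s(0))   [R1 at 1]
4. q(s(0))  →  0   [R1 at ε]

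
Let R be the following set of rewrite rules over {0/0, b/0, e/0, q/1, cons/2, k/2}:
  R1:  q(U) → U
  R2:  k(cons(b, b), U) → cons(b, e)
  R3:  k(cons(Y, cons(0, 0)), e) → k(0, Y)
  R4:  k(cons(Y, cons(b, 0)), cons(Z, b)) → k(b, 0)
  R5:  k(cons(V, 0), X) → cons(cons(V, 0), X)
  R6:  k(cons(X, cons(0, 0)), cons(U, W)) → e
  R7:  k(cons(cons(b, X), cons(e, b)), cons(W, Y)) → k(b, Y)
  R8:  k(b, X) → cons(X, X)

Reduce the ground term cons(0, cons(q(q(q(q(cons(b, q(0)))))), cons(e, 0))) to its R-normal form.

cons(0, cons(cons(b, 0), cons(e, 0)))

1. cons(0, cons(q(q(q(q(cons(b, q(0)))))), cons(e, 0)))  →  cons(0, cons(q(q(q(cons(b, q(0))))), cons(e, 0)))   [R1 at 2.1]
2. cons(0, cons(q(q(q(cons(b, q(0))))), cons(e, 0)))  →  cons(0, cons(q(q(cons(b, q(0)))), cons(e, 0)))   [R1 at 2.1]
3. cons(0, cons(q(q(cons(b, q(0)))), cons(e, 0)))  →  cons(0, cons(q(cons(b, q(0))), cons(e, 0)))   [R1 at 2.1]
4. cons(0, cons(q(cons(b, q(0))), cons(e, 0)))  →  cons(0, cons(cons(b, q(0)), cons(e, 0)))   [R1 at 2.1]
5. cons(0, cons(cons(b, q(0)), cons(e, 0)))  →  cons(0, cons(cons(b, 0), cons(e, 0)))   [R1 at 2.1.2]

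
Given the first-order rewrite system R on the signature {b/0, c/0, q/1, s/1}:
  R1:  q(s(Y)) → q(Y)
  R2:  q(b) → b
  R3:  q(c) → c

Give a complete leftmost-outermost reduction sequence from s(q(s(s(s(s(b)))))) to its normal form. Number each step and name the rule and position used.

s(b)

1. s(q(s(s(s(s(b))))))  →  s(q(s(s(s(b)))))   [R1 at 1]
2. s(q(s(s(s(b)))))  →  s(q(s(s(b))))   [R1 at 1]
3. s(q(s(s(b))))  →  s(q(s(b)))   [R1 at 1]
4. s(q(s(b)))  →  s(q(b))   [R1 at 1]
5. s(q(b))  →  s(b)   [R2 at 1]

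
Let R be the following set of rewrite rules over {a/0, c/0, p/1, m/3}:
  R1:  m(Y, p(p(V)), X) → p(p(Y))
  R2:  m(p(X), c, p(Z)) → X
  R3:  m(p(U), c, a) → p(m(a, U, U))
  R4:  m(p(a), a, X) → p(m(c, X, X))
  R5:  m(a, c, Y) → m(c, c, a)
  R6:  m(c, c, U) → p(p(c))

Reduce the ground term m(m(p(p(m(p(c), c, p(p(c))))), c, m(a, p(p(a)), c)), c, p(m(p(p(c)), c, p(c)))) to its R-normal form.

c

1. m(m(p(p(m(p(c), c, p(p(c))))), c, m(a, p(p(a)), c)), c, p(m(p(p(c)), c, p(c))))  →  m(m(p(p(c)), c, m(a, p(p(a)), c)), c, p(m(p(p(c)), c, p(c))))   [R2 at 1.1.1.1]
2. m(m(p(p(c)), c, m(a, p(p(a)), c)), c, p(m(p(p(c)), c, p(c))))  →  m(m(p(p(c)), c, p(p(a))), c, p(m(p(p(c)), c, p(c))))   [R1 at 1.3]
3. m(m(p(p(c)), c, p(p(a))), c, p(m(p(p(c)), c, p(c))))  →  m(p(c), c, p(m(p(p(c)), c, p(c))))   [R2 at 1]
4. m(p(c), c, p(m(p(p(c)), c, p(c))))  →  c   [R2 at ε]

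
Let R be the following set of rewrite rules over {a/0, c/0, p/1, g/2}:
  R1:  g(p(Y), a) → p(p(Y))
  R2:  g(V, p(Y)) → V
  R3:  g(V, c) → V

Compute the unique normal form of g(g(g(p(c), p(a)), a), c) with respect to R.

p(p(c))

1. g(g(g(p(c), p(a)), a), c)  →  g(g(p(c), p(a)), a)   [R3 at ε]
2. g(g(p(c), p(a)), a)  →  g(p(c), a)   [R2 at 1]
3. g(p(c), a)  →  p(p(c))   [R1 at ε]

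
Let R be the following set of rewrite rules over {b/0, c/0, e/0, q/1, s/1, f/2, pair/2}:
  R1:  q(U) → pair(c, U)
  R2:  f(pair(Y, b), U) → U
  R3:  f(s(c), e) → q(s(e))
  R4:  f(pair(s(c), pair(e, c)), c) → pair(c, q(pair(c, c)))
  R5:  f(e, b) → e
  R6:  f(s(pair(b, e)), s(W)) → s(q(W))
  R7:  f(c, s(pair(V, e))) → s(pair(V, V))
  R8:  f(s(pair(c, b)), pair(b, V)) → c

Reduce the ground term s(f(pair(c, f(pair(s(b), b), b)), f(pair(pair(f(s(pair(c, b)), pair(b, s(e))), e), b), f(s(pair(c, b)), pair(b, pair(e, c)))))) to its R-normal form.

1. s(f(pair(c, f(pair(s(b), b), b)), f(pair(pair(f(s(pair(c, b)), pair(b, s(e))), e), b), f(s(pair(c, b)), pair(b, pair(e, c))))))  →  s(f(pair(c, b), f(pair(pair(f(s(pair(c, b)), pair(b, s(e))), e), b), f(s(pair(c, b)), pair(b, pair(e, c))))))   [R2 at 1.1.2]
2. s(f(pair(c, b), f(pair(pair(f(s(pair(c, b)), pair(b, s(e))), e), b), f(s(pair(c, b)), pair(b, pair(e, c))))))  →  s(f(pair(pair(f(s(pair(c, b)), pair(b, s(e))), e), b), f(s(pair(c, b)), pair(b, pair(e, c)))))   [R2 at 1]
3. s(f(pair(pair(f(s(pair(c, b)), pair(b, s(e))), e), b), f(s(pair(c, b)), pair(b, pair(e, c)))))  →  s(f(s(pair(c, b)), pair(b, pair(e, c))))   [R2 at 1]
4. s(f(s(pair(c, b)), pair(b, pair(e, c))))  →  s(c)   [R8 at 1]

s(c)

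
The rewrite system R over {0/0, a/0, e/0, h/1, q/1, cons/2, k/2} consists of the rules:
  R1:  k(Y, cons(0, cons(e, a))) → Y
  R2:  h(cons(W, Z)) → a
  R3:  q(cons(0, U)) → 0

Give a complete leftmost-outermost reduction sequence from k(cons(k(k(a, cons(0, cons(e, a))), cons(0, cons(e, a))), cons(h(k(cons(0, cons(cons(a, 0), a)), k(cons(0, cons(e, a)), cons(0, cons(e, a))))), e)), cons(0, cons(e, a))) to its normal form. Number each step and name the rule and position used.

1. k(cons(k(k(a, cons(0, cons(e, a))), cons(0, cons(e, a))), cons(h(k(cons(0, cons(cons(a, 0), a)), k(cons(0, cons(e, a)), cons(0, cons(e, a))))), e)), cons(0, cons(e, a)))  →  cons(k(k(a, cons(0, cons(e, a))), cons(0, cons(e, a))), cons(h(k(cons(0, cons(cons(a, 0), a)), k(cons(0, cons(e, a)), cons(0, cons(e, a))))), e))   [R1 at ε]
2. cons(k(k(a, cons(0, cons(e, a))), cons(0, cons(e, a))), cons(h(k(cons(0, cons(cons(a, 0), a)), k(cons(0, cons(e, a)), cons(0, cons(e, a))))), e))  →  cons(k(a, cons(0, cons(e, a))), cons(h(k(cons(0, cons(cons(a, 0), a)), k(cons(0, cons(e, a)), cons(0, cons(e, a))))), e))   [R1 at 1]
3. cons(k(a, cons(0, cons(e, a))), cons(h(k(cons(0, cons(cons(a, 0), a)), k(cons(0, cons(e, a)), cons(0, cons(e, a))))), e))  →  cons(a, cons(h(k(cons(0, cons(cons(a, 0), a)), k(cons(0, cons(e, a)), cons(0, cons(e, a))))), e))   [R1 at 1]
4. cons(a, cons(h(k(cons(0, cons(cons(a, 0), a)), k(cons(0, cons(e, a)), cons(0, cons(e, a))))), e))  →  cons(a, cons(h(k(cons(0, cons(cons(a, 0), a)), cons(0, cons(e, a)))), e))   [R1 at 2.1.1.2]
5. cons(a, cons(h(k(cons(0, cons(cons(a, 0), a)), cons(0, cons(e, a)))), e))  →  cons(a, cons(h(cons(0, cons(cons(a, 0), a))), e))   [R1 at 2.1.1]
6. cons(a, cons(h(cons(0, cons(cons(a, 0), a))), e))  →  cons(a, cons(a, e))   [R2 at 2.1]

cons(a, cons(a, e))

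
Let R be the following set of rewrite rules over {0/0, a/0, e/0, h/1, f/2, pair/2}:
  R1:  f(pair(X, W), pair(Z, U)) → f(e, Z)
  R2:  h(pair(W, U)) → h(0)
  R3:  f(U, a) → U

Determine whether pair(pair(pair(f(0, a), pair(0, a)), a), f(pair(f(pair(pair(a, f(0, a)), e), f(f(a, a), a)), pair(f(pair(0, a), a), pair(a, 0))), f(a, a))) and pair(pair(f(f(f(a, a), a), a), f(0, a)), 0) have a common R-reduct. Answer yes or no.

no — NF(t₁) = pair(pair(pair(0, pair(0, a)), a), pair(pair(pair(a, 0), e), pair(pair(0, a), pair(a, 0)))), NF(t₂) = pair(pair(a, 0), 0)

Reduce t₁ = pair(pair(pair(f(0, a), pair(0, a)), a), f(pair(f(pair(pair(a, f(0, a)), e), f(f(a, a), a)), pair(f(pair(0, a), a), pair(a, 0))), f(a, a))):
1. pair(pair(pair(f(0, a), pair(0, a)), a), f(pair(f(pair(pair(a, f(0, a)), e), f(f(a, a), a)), pair(f(pair(0, a), a), pair(a, 0))), f(a, a)))  →  pair(pair(pair(0, pair(0, a)), a), f(pair(f(pair(pair(a, f(0, a)), e), f(f(a, a), a)), pair(f(pair(0, a), a), pair(a, 0))), f(a, a)))   [R3 at 1.1.1]
2. pair(pair(pair(0, pair(0, a)), a), f(pair(f(pair(pair(a, f(0, a)), e), f(f(a, a), a)), pair(f(pair(0, a), a), pair(a, 0))), f(a, a)))  →  pair(pair(pair(0, pair(0, a)), a), f(pair(f(pair(pair(a, 0), e), f(f(a, a), a)), pair(f(pair(0, a), a), pair(a, 0))), f(a, a)))   [R3 at 2.1.1.1.1.2]
3. pair(pair(pair(0, pair(0, a)), a), f(pair(f(pair(pair(a, 0), e), f(f(a, a), a)), pair(f(pair(0, a), a), pair(a, 0))), f(a, a)))  →  pair(pair(pair(0, pair(0, a)), a), f(pair(f(pair(pair(a, 0), e), f(a, a)), pair(f(pair(0, a), a), pair(a, 0))), f(a, a)))   [R3 at 2.1.1.2]
4. pair(pair(pair(0, pair(0, a)), a), f(pair(f(pair(pair(a, 0), e), f(a, a)), pair(f(pair(0, a), a), pair(a, 0))), f(a, a)))  →  pair(pair(pair(0, pair(0, a)), a), f(pair(f(pair(pair(a, 0), e), a), pair(f(pair(0, a), a), pair(a, 0))), f(a, a)))   [R3 at 2.1.1.2]
5. pair(pair(pair(0, pair(0, a)), a), f(pair(f(pair(pair(a, 0), e), a), pair(f(pair(0, a), a), pair(a, 0))), f(a, a)))  →  pair(pair(pair(0, pair(0, a)), a), f(pair(pair(pair(a, 0), e), pair(f(pair(0, a), a), pair(a, 0))), f(a, a)))   [R3 at 2.1.1]
6. pair(pair(pair(0, pair(0, a)), a), f(pair(pair(pair(a, 0), e), pair(f(pair(0, a), a), pair(a, 0))), f(a, a)))  →  pair(pair(pair(0, pair(0, a)), a), f(pair(pair(pair(a, 0), e), pair(pair(0, a), pair(a, 0))), f(a, a)))   [R3 at 2.1.2.1]
7. pair(pair(pair(0, pair(0, a)), a), f(pair(pair(pair(a, 0), e), pair(pair(0, a), pair(a, 0))), f(a, a)))  →  pair(pair(pair(0, pair(0, a)), a), f(pair(pair(pair(a, 0), e), pair(pair(0, a), pair(a, 0))), a))   [R3 at 2.2]
8. pair(pair(pair(0, pair(0, a)), a), f(pair(pair(pair(a, 0), e), pair(pair(0, a), pair(a, 0))), a))  →  pair(pair(pair(0, pair(0, a)), a), pair(pair(pair(a, 0), e), pair(pair(0, a), pair(a, 0))))   [R3 at 2]

Reduce t₂ = pair(pair(f(f(f(a, a), a), a), f(0, a)), 0):
1. pair(pair(f(f(f(a, a), a), a), f(0, a)), 0)  →  pair(pair(f(f(a, a), a), f(0, a)), 0)   [R3 at 1.1]
2. pair(pair(f(f(a, a), a), f(0, a)), 0)  →  pair(pair(f(a, a), f(0, a)), 0)   [R3 at 1.1]
3. pair(pair(f(a, a), f(0, a)), 0)  →  pair(pair(a, f(0, a)), 0)   [R3 at 1.1]
4. pair(pair(a, f(0, a)), 0)  →  pair(pair(a, 0), 0)   [R3 at 1.2]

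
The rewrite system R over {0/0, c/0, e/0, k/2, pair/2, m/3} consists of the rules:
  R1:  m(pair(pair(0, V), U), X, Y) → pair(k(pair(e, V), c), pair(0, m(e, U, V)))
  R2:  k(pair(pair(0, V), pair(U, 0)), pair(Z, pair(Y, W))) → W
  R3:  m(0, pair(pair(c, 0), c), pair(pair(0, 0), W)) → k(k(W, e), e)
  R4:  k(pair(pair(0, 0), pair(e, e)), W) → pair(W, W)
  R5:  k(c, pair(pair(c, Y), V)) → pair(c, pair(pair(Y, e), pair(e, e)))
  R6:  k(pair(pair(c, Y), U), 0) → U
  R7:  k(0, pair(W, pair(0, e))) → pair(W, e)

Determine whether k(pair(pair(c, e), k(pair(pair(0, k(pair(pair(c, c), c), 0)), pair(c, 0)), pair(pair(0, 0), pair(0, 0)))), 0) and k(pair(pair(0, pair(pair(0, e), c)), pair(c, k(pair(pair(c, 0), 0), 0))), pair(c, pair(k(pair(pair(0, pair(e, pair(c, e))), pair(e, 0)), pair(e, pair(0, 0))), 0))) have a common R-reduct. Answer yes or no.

yes — NF(t₁) = 0, NF(t₂) = 0

Reduce t₁ = k(pair(pair(c, e), k(pair(pair(0, k(pair(pair(c, c), c), 0)), pair(c, 0)), pair(pair(0, 0), pair(0, 0)))), 0):
1. k(pair(pair(c, e), k(pair(pair(0, k(pair(pair(c, c), c), 0)), pair(c, 0)), pair(pair(0, 0), pair(0, 0)))), 0)  →  k(pair(pair(0, k(pair(pair(c, c), c), 0)), pair(c, 0)), pair(pair(0, 0), pair(0, 0)))   [R6 at ε]
2. k(pair(pair(0, k(pair(pair(c, c), c), 0)), pair(c, 0)), pair(pair(0, 0), pair(0, 0)))  →  0   [R2 at ε]

Reduce t₂ = k(pair(pair(0, pair(pair(0, e), c)), pair(c, k(pair(pair(c, 0), 0), 0))), pair(c, pair(k(pair(pair(0, pair(e, pair(c, e))), pair(e, 0)), pair(e, pair(0, 0))), 0))):
1. k(pair(pair(0, pair(pair(0, e), c)), pair(c, k(pair(pair(c, 0), 0), 0))), pair(c, pair(k(pair(pair(0, pair(e, pair(c, e))), pair(e, 0)), pair(e, pair(0, 0))), 0)))  →  k(pair(pair(0, pair(pair(0, e), c)), pair(c, 0)), pair(c, pair(k(pair(pair(0, pair(e, pair(c, e))), pair(e, 0)), pair(e, pair(0, 0))), 0)))   [R6 at 1.2.2]
2. k(pair(pair(0, pair(pair(0, e), c)), pair(c, 0)), pair(c, pair(k(pair(pair(0, pair(e, pair(c, e))), pair(e, 0)), pair(e, pair(0, 0))), 0)))  →  0   [R2 at ε]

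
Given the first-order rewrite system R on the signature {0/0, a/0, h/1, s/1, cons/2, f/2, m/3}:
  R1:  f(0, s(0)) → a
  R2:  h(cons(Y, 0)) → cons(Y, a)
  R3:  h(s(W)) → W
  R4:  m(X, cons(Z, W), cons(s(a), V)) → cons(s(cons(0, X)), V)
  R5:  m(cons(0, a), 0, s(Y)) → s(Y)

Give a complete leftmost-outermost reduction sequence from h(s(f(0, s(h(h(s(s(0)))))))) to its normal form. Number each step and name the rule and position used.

1. h(s(f(0, s(h(h(s(s(0))))))))  →  f(0, s(h(h(s(s(0))))))   [R3 at ε]
2. f(0, s(h(h(s(s(0))))))  →  f(0, s(h(s(0))))   [R3 at 2.1.1]
3. f(0, s(h(s(0))))  →  f(0, s(0))   [R3 at 2.1]
4. f(0, s(0))  →  a   [R1 at ε]

a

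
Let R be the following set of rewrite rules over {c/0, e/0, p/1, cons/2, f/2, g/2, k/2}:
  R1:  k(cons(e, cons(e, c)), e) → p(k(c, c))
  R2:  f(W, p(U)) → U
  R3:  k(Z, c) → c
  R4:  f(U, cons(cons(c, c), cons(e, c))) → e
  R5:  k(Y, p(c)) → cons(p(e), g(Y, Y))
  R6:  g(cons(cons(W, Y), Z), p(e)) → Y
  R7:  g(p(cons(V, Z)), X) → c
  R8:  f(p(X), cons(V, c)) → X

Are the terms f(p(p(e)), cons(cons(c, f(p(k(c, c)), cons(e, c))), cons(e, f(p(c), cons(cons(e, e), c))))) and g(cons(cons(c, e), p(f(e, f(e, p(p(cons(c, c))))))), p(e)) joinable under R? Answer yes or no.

Reduce t₁ = f(p(p(e)), cons(cons(c, f(p(k(c, c)), cons(e, c))), cons(e, f(p(c), cons(cons(e, e), c))))):
1. f(p(p(e)), cons(cons(c, f(p(k(c, c)), cons(e, c))), cons(e, f(p(c), cons(cons(e, e), c)))))  →  f(p(p(e)), cons(cons(c, k(c, c)), cons(e, f(p(c), cons(cons(e, e), c)))))   [R8 at 2.1.2]
2. f(p(p(e)), cons(cons(c, k(c, c)), cons(e, f(p(c), cons(cons(e, e), c)))))  →  f(p(p(e)), cons(cons(c, c), cons(e, f(p(c), cons(cons(e, e), c)))))   [R3 at 2.1.2]
3. f(p(p(e)), cons(cons(c, c), cons(e, f(p(c), cons(cons(e, e), c)))))  →  f(p(p(e)), cons(cons(c, c), cons(e, c)))   [R8 at 2.2.2]
4. f(p(p(e)), cons(cons(c, c), cons(e, c)))  →  e   [R4 at ε]

Reduce t₂ = g(cons(cons(c, e), p(f(e, f(e, p(p(cons(c, c))))))), p(e)):
1. g(cons(cons(c, e), p(f(e, f(e, p(p(cons(c, c))))))), p(e))  →  e   [R6 at ε]

yes — NF(t₁) = e, NF(t₂) = e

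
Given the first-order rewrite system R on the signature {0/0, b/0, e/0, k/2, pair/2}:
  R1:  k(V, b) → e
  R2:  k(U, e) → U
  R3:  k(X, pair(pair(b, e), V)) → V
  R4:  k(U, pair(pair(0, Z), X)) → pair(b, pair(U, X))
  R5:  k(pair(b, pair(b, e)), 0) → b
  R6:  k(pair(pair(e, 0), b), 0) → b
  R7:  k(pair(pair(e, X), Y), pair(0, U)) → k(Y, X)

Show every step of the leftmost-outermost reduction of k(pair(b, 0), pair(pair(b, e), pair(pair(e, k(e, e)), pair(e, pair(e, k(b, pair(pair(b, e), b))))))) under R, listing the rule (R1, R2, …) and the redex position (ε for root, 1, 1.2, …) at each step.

pair(pair(e, e), pair(e, pair(e, b)))

1. k(pair(b, 0), pair(pair(b, e), pair(pair(e, k(e, e)), pair(e, pair(e, k(b, pair(pair(b, e), b)))))))  →  pair(pair(e, k(e, e)), pair(e, pair(e, k(b, pair(pair(b, e), b)))))   [R3 at ε]
2. pair(pair(e, k(e, e)), pair(e, pair(e, k(b, pair(pair(b, e), b)))))  →  pair(pair(e, e), pair(e, pair(e, k(b, pair(pair(b, e), b)))))   [R2 at 1.2]
3. pair(pair(e, e), pair(e, pair(e, k(b, pair(pair(b, e), b)))))  →  pair(pair(e, e), pair(e, pair(e, b)))   [R3 at 2.2.2]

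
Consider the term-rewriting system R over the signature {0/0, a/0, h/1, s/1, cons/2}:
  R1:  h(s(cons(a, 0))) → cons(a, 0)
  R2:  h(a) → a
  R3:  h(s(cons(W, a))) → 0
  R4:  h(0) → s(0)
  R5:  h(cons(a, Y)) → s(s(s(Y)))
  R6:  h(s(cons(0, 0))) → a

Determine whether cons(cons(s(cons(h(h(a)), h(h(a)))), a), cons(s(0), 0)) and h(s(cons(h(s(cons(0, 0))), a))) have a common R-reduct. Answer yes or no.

no — NF(t₁) = cons(cons(s(cons(a, a)), a), cons(s(0), 0)), NF(t₂) = 0

Reduce t₁ = cons(cons(s(cons(h(h(a)), h(h(a)))), a), cons(s(0), 0)):
1. cons(cons(s(cons(h(h(a)), h(h(a)))), a), cons(s(0), 0))  →  cons(cons(s(cons(h(a), h(h(a)))), a), cons(s(0), 0))   [R2 at 1.1.1.1.1]
2. cons(cons(s(cons(h(a), h(h(a)))), a), cons(s(0), 0))  →  cons(cons(s(cons(a, h(h(a)))), a), cons(s(0), 0))   [R2 at 1.1.1.1]
3. cons(cons(s(cons(a, h(h(a)))), a), cons(s(0), 0))  →  cons(cons(s(cons(a, h(a))), a), cons(s(0), 0))   [R2 at 1.1.1.2.1]
4. cons(cons(s(cons(a, h(a))), a), cons(s(0), 0))  →  cons(cons(s(cons(a, a)), a), cons(s(0), 0))   [R2 at 1.1.1.2]

Reduce t₂ = h(s(cons(h(s(cons(0, 0))), a))):
1. h(s(cons(h(s(cons(0, 0))), a)))  →  0   [R3 at ε]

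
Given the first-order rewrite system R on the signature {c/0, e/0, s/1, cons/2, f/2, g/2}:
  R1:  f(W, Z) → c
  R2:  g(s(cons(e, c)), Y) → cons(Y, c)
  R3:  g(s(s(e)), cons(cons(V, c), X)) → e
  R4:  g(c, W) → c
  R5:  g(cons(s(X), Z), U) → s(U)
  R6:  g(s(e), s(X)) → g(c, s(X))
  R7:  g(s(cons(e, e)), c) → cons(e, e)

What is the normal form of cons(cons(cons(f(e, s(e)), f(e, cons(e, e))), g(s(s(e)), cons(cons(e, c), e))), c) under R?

cons(cons(cons(c, c), e), c)

1. cons(cons(cons(f(e, s(e)), f(e, cons(e, e))), g(s(s(e)), cons(cons(e, c), e))), c)  →  cons(cons(cons(c, f(e, cons(e, e))), g(s(s(e)), cons(cons(e, c), e))), c)   [R1 at 1.1.1]
2. cons(cons(cons(c, f(e, cons(e, e))), g(s(s(e)), cons(cons(e, c), e))), c)  →  cons(cons(cons(c, c), g(s(s(e)), cons(cons(e, c), e))), c)   [R1 at 1.1.2]
3. cons(cons(cons(c, c), g(s(s(e)), cons(cons(e, c), e))), c)  →  cons(cons(cons(c, c), e), c)   [R3 at 1.2]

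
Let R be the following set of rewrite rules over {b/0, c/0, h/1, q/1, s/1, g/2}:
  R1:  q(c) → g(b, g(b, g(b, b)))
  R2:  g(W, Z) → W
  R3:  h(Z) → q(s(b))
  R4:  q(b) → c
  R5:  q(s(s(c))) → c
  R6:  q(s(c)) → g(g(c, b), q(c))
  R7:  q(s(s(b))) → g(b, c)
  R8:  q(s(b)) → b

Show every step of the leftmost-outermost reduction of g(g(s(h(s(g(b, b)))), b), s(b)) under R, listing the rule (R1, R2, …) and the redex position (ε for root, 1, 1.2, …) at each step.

1. g(g(s(h(s(g(b, b)))), b), s(b))  →  g(s(h(s(g(b, b)))), b)   [R2 at ε]
2. g(s(h(s(g(b, b)))), b)  →  s(h(s(g(b, b))))   [R2 at ε]
3. s(h(s(g(b, b))))  →  s(q(s(b)))   [R3 at 1]
4. s(q(s(b)))  →  s(b)   [R8 at 1]

s(b)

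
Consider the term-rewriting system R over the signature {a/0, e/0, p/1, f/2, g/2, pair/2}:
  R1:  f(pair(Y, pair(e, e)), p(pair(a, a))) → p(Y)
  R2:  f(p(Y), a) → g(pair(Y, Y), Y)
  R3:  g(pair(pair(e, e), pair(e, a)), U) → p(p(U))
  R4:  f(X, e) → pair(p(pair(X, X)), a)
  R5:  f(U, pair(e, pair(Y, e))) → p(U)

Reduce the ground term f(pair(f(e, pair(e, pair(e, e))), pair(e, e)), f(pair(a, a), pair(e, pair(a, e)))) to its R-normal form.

1. f(pair(f(e, pair(e, pair(e, e))), pair(e, e)), f(pair(a, a), pair(e, pair(a, e))))  →  f(pair(p(e), pair(e, e)), f(pair(a, a), pair(e, pair(a, e))))   [R5 at 1.1]
2. f(pair(p(e), pair(e, e)), f(pair(a, a), pair(e, pair(a, e))))  →  f(pair(p(e), pair(e, e)), p(pair(a, a)))   [R5 at 2]
3. f(pair(p(e), pair(e, e)), p(pair(a, a)))  →  p(p(e))   [R1 at ε]

p(p(e))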